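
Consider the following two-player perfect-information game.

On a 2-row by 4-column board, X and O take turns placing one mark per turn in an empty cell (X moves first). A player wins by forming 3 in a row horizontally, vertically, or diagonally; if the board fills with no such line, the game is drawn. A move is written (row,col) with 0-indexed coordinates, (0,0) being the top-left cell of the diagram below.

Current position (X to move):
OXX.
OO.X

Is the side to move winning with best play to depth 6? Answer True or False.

[OXX./OO.X] X move#1: (0,3):+1/OXXX/OO.X*, (1,2):+0/OXX./OOXX
[OXXX/OO.X] end (terminal -1, O#2); searched OXX./OO.X to 6

X winning at [OXX./OO.X]: True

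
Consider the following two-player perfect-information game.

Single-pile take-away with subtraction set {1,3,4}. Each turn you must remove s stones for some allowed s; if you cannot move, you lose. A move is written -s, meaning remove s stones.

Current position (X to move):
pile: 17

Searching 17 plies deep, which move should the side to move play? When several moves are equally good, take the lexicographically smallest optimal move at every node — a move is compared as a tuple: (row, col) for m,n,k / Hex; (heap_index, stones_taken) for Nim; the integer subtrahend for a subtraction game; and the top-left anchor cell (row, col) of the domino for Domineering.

ply 1, X at 17 | -1=+1→16*; -3=+1→14; -4=-1→13
ply 2, O at 16 | -1=-1→15*; -3=-1→13; -4=-1→12
ply 3, X at 15 | -1=+1→14*; -3=-1→12; -4=-1→11
ply 4, O at 14 | -1=-1→13*; -3=-1→11; -4=-1→10
ply 5, X at 13 | -1=-1→12; -3=-1→10; -4=+1→9*
ply 6, O at 9 | -1=-1→8*; -3=-1→6; -4=-1→5
ply 7, X at 8 | -1=+1→7*; -3=-1→5; -4=-1→4
ply 8, O at 7 | -1=-1→6*; -3=-1→4; -4=-1→3
ply 9, X at 6 | -1=-1→5; -3=-1→3; -4=+1→2*
ply 10, O at 2 | -1=-1→1*
ply 11, X at 1 | -1=+1→0*
ply 12: 0 is terminal -1 (O); from 17 depth 17

X's best at [17]: -1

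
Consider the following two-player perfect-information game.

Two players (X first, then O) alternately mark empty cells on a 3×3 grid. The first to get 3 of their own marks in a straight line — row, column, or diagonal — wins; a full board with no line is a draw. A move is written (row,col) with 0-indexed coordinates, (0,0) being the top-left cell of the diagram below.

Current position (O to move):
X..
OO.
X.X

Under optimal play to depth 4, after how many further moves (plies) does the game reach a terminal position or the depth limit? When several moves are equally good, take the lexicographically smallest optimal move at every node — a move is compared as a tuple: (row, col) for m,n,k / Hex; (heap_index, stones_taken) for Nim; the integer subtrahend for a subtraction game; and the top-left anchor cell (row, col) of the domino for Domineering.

[X../OO./X.X] O move#1: (0,1):-1/XO./OO./X.X, (0,2):-1/X.O/OO./X.X, (1,2):+1/X../OOO/X.X*, (2,1):+1/X../OO./XOX
[X../OOO/X.X] end (terminal -1, X#2); searched X../OO./X.X to 4

PV length from [X../OO./X.X]: 1 ply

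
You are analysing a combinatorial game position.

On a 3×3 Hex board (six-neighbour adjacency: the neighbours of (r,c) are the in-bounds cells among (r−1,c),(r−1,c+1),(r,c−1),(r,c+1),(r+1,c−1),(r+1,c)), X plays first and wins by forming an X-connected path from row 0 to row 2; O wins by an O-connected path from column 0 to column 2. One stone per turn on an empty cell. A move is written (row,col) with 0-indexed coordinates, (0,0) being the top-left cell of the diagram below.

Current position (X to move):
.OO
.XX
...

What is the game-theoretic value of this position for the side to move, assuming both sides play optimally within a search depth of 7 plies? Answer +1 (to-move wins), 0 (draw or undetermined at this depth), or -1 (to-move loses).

[.OO/.XX/...] X move#1: (0,0):-1/XOO/.XX/...*, (1,0):-1/.OO/XXX/..., (2,0):-1/.OO/.XX/X.., (2,1):-1/.OO/.XX/.X., (2,2):-1/.OO/.XX/..X
[XOO/.XX/...] O move#2: (1,0):+1/XOO/OXX/...*, (2,0):-1/XOO/.XX/O.., (2,1):-1/XOO/.XX/.O., (2,2):-1/XOO/.XX/..O
[XOO/OXX/...] end (terminal -1, X#3); searched .OO/.XX/... to 7

value(.OO/.XX/..., X) = -1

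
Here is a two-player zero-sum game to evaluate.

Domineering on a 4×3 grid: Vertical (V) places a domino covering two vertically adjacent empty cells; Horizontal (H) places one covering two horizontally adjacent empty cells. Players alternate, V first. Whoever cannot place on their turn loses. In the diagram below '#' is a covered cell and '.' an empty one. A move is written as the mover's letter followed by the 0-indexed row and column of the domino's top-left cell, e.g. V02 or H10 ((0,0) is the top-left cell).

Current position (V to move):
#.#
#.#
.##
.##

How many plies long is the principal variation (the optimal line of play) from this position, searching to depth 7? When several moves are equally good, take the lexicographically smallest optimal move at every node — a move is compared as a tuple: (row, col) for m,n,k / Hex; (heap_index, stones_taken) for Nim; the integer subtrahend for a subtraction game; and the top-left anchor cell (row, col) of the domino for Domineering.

ply 1, V at #.#/#.#/.##/.## | V01=+1→###/###/.##/.##*; V20=+1→#.#/#.#/###/###
ply 2: ###/###/.##/.## is terminal -1 (H); from #.#/#.#/.##/.## depth 7

PV length from [#.#/#.#/.##/.##]: 1 ply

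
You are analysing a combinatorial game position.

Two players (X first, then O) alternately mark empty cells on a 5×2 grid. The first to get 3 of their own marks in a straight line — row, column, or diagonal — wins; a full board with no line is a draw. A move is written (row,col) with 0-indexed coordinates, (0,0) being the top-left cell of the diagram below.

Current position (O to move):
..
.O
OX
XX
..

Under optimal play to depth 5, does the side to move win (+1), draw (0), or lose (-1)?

ply 1, O at ../.O/OX/XX/.. | (0,0)=-1→O./.O/OX/XX/..; (0,1)=-1→.O/.O/OX/XX/..; (1,0)=-1→../OO/OX/XX/..; (4,0)=-1→../.O/OX/XX/O.; (4,1)=+0→../.O/OX/XX/.O*
ply 2, X at ../.O/OX/XX/.O | (0,0)=+0→X./.O/OX/XX/.O*; (0,1)=+0→.X/.O/OX/XX/.O; (1,0)=+0→../XO/OX/XX/.O; (4,0)=+0→../.O/OX/XX/XO
ply 3, O at X./.O/OX/XX/.O | (0,1)=+0→XO/.O/OX/XX/.O*; (1,0)=+0→X./OO/OX/XX/.O; (4,0)=+0→X./.O/OX/XX/OO
ply 4, X at XO/.O/OX/XX/.O | (1,0)=+0→XO/XO/OX/XX/.O*; (4,0)=+0→XO/.O/OX/XX/XO
ply 5, O at XO/XO/OX/XX/.O | (4,0)=+0→XO/XO/OX/XX/OO*
ply 6: XO/XO/OX/XX/OO is terminal +0 (X); from ../.O/OX/XX/.. depth 5

value(../.O/OX/XX/.., O) = 0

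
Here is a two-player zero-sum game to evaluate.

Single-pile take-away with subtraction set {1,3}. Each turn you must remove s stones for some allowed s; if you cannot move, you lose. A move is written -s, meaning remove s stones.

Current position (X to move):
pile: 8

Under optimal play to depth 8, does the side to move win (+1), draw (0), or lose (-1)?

p1 X@[8]: -1[7]-1* -3[5]-1
p2 O@[7]: -1[6]+1* -3[4]+1
p3 X@[6]: -1[5]-1* -3[3]-1
p4 O@[5]: -1[4]+1* -3[2]+1
p5 X@[4]: -1[3]-1* -3[1]-1
p6 O@[3]: -1[2]+1* -3[0]+1
p7 X@[2]: -1[1]-1*
p8 O@[1]: -1[0]+1*
p9 X@[0] terminal -1; root [8] d8

value(8, X) = -1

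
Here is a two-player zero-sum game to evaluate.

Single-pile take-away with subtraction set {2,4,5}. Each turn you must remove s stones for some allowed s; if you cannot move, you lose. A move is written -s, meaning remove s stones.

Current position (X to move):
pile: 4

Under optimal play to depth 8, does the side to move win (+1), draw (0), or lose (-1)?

value(4, X) = +1

ply 1, X at 4 | -2=-1→2; -4=+1→0*
ply 2: 0 is terminal -1 (O); from 4 depth 8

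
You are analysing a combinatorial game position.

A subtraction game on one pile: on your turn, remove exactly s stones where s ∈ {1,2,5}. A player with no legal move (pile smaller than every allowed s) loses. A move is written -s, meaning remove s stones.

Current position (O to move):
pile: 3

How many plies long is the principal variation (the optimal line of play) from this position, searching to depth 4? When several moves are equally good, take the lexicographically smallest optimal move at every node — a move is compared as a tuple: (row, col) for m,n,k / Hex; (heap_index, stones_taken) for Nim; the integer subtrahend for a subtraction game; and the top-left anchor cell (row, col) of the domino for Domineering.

[3] O move#1: -1:-1/2*, -2:-1/1
[2] X move#2: -1:-1/1, -2:+1/0*
[0] end (terminal -1, O#3); searched 3 to 4

PV length from [3]: 2 plies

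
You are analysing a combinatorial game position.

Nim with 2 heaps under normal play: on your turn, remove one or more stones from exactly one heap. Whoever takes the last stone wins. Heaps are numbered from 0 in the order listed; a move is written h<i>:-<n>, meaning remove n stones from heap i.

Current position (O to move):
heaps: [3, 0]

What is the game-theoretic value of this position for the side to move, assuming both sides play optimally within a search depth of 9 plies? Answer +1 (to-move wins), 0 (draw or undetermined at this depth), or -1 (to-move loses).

[(3,0)] O move#1: h0:-1:-1/(2,0), h0:-2:-1/(1,0), h0:-3:+1/(0,0)*
[(0,0)] end (terminal -1, X#2); searched (3,0) to 9

value((3,0), O) = +1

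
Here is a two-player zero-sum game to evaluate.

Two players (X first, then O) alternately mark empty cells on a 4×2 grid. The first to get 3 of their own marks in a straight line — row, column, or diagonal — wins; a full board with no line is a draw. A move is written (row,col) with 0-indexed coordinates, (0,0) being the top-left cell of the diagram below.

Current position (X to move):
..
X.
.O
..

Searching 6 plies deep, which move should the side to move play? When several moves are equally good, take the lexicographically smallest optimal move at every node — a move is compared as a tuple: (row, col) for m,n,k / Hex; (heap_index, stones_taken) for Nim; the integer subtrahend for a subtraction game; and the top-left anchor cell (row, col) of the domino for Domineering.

p1 X@[../X./.O/..]: (0,0)[X./X./.O/..]+0 (0,1)[.X/X./.O/..]+0 (1,1)[../XX/.O/..]+0 (2,0)[../X./XO/..]+1* (3,0)[../X./.O/X.]+0 (3,1)[../X./.O/.X]+0
p2 O@[../X./XO/..]: (0,0)[O./X./XO/..]-1* (0,1)[.O/X./XO/..]-1 (1,1)[../XO/XO/..]-1 (3,0)[../X./XO/O.]-1 (3,1)[../X./XO/.O]-1
p3 X@[O./X./XO/..]: (0,1)[OX/X./XO/..]+0 (1,1)[O./XX/XO/..]+0 (3,0)[O./X./XO/X.]+1* (3,1)[O./X./XO/.X]+0
p4 O@[O./X./XO/X.] terminal -1; root [../X./.O/..] d6

X's best at [../X./.O/..]: (2,0)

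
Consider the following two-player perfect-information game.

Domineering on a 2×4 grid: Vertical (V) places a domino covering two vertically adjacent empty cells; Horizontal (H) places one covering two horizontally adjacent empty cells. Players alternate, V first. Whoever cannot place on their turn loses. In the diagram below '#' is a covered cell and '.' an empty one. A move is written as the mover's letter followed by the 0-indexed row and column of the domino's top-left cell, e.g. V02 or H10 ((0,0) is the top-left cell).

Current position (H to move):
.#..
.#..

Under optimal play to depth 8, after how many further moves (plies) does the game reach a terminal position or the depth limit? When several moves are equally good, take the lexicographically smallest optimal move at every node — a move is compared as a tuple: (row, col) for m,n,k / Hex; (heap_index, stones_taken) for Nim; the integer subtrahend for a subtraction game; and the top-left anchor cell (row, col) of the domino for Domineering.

p1 H@[.#../.#..]: H02[.###/.#..]+1* H12[.#../.###]+1
p2 V@[.###/.#..]: V00[####/##..]-1*
p3 H@[####/##..]: H12[####/####]+1*
p4 V@[####/####] terminal -1; root [.#../.#..] d8

PV length from [.#../.#..]: 3 plies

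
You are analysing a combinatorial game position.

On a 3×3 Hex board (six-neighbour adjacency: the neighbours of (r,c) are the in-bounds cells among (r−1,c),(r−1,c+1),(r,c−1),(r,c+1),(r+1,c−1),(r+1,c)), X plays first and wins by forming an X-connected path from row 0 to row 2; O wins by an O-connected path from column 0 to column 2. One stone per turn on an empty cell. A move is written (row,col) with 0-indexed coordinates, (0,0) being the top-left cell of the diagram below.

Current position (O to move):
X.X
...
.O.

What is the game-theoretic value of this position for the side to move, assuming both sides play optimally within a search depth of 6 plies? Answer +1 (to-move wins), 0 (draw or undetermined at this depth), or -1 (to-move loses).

value(X.X/.../.O., O) = +1

ply 1, O at X.X/.../.O. | (0,1)=-1→XOX/.../.O.; (1,0)=+1→X.X/O../.O.*; (1,1)=+1→X.X/.O./.O.; (1,2)=-1→X.X/..O/.O.; (2,0)=+1→X.X/.../OO.; (2,2)=-1→X.X/.../.OO
ply 2, X at X.X/O../.O. | (0,1)=-1→XXX/O../.O.*; (1,1)=-1→X.X/OX./.O.; (1,2)=-1→X.X/O.X/.O.; (2,0)=-1→X.X/O../XO.; (2,2)=-1→X.X/O../.OX
ply 3, O at XXX/O../.O. | (1,1)=+1→XXX/OO./.O.*; (1,2)=+1→XXX/O.O/.O.; (2,0)=+1→XXX/O../OO.; (2,2)=+1→XXX/O../.OO
ply 4, X at XXX/OO./.O. | (1,2)=-1→XXX/OOX/.O.*; (2,0)=-1→XXX/OO./XO.; (2,2)=-1→XXX/OO./.OX
ply 5, O at XXX/OOX/.O. | (2,0)=-1→XXX/OOX/OO.; (2,2)=+1→XXX/OOX/.OO*
ply 6: XXX/OOX/.OO is terminal -1 (X); from X.X/.../.O. depth 6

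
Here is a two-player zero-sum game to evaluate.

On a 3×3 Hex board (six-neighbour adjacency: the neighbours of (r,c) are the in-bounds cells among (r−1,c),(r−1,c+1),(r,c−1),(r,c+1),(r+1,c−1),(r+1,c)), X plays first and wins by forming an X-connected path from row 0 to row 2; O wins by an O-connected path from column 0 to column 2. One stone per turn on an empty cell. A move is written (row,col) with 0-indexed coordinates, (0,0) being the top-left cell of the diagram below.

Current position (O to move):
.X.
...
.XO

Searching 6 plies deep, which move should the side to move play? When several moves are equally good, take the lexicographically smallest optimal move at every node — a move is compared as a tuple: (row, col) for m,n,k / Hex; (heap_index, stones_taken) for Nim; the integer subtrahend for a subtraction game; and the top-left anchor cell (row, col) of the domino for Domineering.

[.X./.../.XO] O move#1: (0,0):-1/OX./.../.XO, (0,2):-1/.XO/.../.XO, (1,0):-1/.X./O../.XO, (1,1):+1/.X./.O./.XO*, (1,2):-1/.X./..O/.XO, (2,0):-1/.X./.../OXO
[.X./.O./.XO] X move#2: (0,0):-1/XX./.O./.XO*, (0,2):-1/.XX/.O./.XO, (1,0):-1/.X./XO./.XO, (1,2):-1/.X./.OX/.XO, (2,0):-1/.X./.O./XXO
[XX./.O./.XO] O move#3: (0,2):+1/XXO/.O./.XO*, (1,0):+1/XX./OO./.XO, (1,2):+1/XX./.OO/.XO, (2,0):+1/XX./.O./OXO
[XXO/.O./.XO] X move#4: (1,0):-1/XXO/XO./.XO*, (1,2):-1/XXO/.OX/.XO, (2,0):-1/XXO/.O./XXO
[XXO/XO./.XO] O move#5: (1,2):-1/XXO/XOO/.XO, (2,0):+1/XXO/XO./OXO*
[XXO/XO./OXO] end (terminal -1, X#6); searched .X./.../.XO to 6

O's best at [.X./.../.XO]: (1,1)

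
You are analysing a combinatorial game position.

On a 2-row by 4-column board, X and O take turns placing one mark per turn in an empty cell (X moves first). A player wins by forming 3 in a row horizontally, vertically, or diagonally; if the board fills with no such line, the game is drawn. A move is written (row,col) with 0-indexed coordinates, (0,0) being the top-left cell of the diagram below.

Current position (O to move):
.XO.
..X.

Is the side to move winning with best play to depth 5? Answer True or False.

ply 1, O at .XO./..X. | (0,0)=-1→OXO./..X.; (0,3)=-1→.XOO/..X.; (1,0)=+0→.XO./O.X.*; (1,1)=+0→.XO./.OX.; (1,3)=+0→.XO./..XO
ply 2, X at .XO./O.X. | (0,0)=+0→XXO./O.X.*; (0,3)=+0→.XOX/O.X.; (1,1)=+0→.XO./OXX.; (1,3)=+0→.XO./O.XX
ply 3, O at XXO./O.X. | (0,3)=+0→XXOO/O.X.*; (1,1)=+0→XXO./OOX.; (1,3)=+0→XXO./O.XO
ply 4, X at XXOO/O.X. | (1,1)=+0→XXOO/OXX.*; (1,3)=+0→XXOO/O.XX
ply 5, O at XXOO/OXX. | (1,3)=+0→XXOO/OXXO*
ply 6: XXOO/OXXO is terminal +0 (X); from .XO./..X. depth 5

O winning at [.XO./..X.]: False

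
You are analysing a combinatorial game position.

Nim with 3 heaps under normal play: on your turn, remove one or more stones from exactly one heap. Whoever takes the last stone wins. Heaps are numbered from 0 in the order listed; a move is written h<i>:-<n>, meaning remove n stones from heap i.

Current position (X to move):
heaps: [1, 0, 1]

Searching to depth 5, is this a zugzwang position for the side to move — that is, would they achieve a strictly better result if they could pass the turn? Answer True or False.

zugzwang((1,0,1), X) = True

[(1,0,1)] X move#1: h0:-1:-1/(0,0,1)*, h2:-1:-1/(1,0,0)
[(0,0,1)] O move#2: h2:-1:+1/(0,0,0)*
[(0,0,0)] end (terminal -1, X#3); searched (1,0,1) to 5
if X skipped the turn, O would face:
~ [(1,0,1)] O move#1: h0:-1:-1/(0,0,1)*, h2:-1:-1/(1,0,0)
~ [(0,0,1)] X move#2: h2:-1:+1/(0,0,0)*
~ [(0,0,0)] end (terminal -1, O#3); searched (1,0,1) to 5
compare (X): move=-1 vs pass=+1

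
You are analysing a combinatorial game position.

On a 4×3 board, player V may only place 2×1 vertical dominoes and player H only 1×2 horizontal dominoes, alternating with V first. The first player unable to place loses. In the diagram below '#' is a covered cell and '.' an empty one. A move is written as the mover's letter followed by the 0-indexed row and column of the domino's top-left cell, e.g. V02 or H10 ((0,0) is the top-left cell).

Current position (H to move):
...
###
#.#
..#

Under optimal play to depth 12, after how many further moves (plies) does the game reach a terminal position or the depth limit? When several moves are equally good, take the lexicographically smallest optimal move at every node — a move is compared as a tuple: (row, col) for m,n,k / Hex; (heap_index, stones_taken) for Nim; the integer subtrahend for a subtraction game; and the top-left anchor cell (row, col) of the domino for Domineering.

p1 H@[.../###/#.#/..#]: H00[##./###/#.#/..#]-1 H01[.##/###/#.#/..#]-1 H30[.../###/#.#/###]+1*
p2 V@[.../###/#.#/###] terminal -1; root [.../###/#.#/..#] d12

PV length from [.../###/#.#/..#]: 1 ply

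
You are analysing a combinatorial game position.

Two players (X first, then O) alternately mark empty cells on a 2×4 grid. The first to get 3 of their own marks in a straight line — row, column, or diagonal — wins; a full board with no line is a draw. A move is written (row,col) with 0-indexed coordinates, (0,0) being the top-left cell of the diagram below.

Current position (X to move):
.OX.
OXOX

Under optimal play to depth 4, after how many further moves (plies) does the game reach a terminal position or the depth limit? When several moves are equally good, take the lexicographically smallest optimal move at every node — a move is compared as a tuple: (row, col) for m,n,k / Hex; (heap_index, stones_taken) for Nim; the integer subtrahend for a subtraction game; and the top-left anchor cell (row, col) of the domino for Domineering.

PV length from [.OX./OXOX]: 2 plies

ply 1, X at .OX./OXOX | (0,0)=+0→XOX./OXOX*; (0,3)=+0→.OXX/OXOX
ply 2, O at XOX./OXOX | (0,3)=+0→XOXO/OXOX*
ply 3: XOXO/OXOX is terminal +0 (X); from .OX./OXOX depth 4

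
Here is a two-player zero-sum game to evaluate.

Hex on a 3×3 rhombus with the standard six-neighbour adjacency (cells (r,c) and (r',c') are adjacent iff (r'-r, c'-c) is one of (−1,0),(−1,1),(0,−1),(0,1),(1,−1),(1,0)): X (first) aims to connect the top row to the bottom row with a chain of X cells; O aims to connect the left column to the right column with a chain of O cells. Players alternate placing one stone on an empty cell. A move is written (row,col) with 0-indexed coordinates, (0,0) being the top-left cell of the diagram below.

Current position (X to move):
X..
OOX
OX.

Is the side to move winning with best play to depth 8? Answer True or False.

X winning at [X../OOX/OX.]: True

p1 X@[X../OOX/OX.]: (0,1)[XX./OOX/OX.]-1 (0,2)[X.X/OOX/OX.]+1* (2,2)[X../OOX/OXX]-1
p2 O@[X.X/OOX/OX.] terminal -1; root [X../OOX/OX.] d8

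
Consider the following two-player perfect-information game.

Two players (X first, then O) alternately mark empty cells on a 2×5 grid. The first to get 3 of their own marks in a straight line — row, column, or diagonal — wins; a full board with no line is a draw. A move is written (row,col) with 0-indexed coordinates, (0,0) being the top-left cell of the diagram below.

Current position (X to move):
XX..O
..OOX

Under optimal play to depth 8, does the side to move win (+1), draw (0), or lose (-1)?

value(XX..O/..OOX, X) = +1

p1 X@[XX..O/..OOX]: (0,2)[XXX.O/..OOX]+1* (0,3)[XX.XO/..OOX]-1 (1,0)[XX..O/X.OOX]-1 (1,1)[XX..O/.XOOX]+0
p2 O@[XXX.O/..OOX] terminal -1; root [XX..O/..OOX] d8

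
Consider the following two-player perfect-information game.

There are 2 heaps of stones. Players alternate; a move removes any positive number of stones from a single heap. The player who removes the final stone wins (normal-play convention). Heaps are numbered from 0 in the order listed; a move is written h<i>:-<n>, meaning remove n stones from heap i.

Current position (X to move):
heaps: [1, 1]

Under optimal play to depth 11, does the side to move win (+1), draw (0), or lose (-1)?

p1 X@[(1,1)]: h0:-1[(0,1)]-1* h1:-1[(1,0)]-1
p2 O@[(0,1)]: h1:-1[(0,0)]+1*
p3 X@[(0,0)] terminal -1; root [(1,1)] d11

value((1,1), X) = -1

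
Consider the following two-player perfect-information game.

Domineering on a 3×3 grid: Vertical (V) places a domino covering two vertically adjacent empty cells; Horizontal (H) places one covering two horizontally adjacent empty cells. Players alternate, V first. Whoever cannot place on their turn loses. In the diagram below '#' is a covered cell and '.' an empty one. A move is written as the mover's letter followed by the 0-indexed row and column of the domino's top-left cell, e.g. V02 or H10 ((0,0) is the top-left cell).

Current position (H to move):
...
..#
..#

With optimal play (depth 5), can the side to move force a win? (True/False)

H winning at [.../..#/..#]: True

p1 H@[.../..#/..#]: H00[##./..#/..#]-1 H01[.##/..#/..#]-1 H10[.../###/..#]+1* H20[.../..#/###]-1
p2 V@[.../###/..#] terminal -1; root [.../..#/..#] d5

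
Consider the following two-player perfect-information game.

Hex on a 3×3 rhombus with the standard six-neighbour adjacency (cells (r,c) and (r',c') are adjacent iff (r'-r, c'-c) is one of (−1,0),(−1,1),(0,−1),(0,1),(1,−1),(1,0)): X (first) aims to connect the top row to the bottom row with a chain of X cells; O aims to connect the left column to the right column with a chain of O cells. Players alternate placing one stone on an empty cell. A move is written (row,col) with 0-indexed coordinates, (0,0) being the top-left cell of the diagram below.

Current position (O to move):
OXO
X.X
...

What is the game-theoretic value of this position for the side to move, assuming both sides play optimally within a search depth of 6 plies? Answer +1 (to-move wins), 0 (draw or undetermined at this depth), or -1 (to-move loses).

p1 O@[OXO/X.X/...]: (1,1)[OXO/XOX/...]-1* (2,0)[OXO/X.X/O..]-1 (2,1)[OXO/X.X/.O.]-1 (2,2)[OXO/X.X/..O]-1
p2 X@[OXO/XOX/...]: (2,0)[OXO/XOX/X..]+1* (2,1)[OXO/XOX/.X.]-1 (2,2)[OXO/XOX/..X]-1
p3 O@[OXO/XOX/X..] terminal -1; root [OXO/X.X/...] d6

value(OXO/X.X/..., O) = -1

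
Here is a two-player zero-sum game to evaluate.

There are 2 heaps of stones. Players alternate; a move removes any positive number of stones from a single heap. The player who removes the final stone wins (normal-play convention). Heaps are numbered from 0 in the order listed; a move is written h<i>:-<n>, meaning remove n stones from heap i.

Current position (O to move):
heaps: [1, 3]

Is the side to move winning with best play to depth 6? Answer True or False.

O winning at [(1,3)]: True

p1 O@[(1,3)]: h0:-1[(0,3)]-1 h1:-1[(1,2)]-1 h1:-2[(1,1)]+1* h1:-3[(1,0)]-1
p2 X@[(1,1)]: h0:-1[(0,1)]-1* h1:-1[(1,0)]-1
p3 O@[(0,1)]: h1:-1[(0,0)]+1*
p4 X@[(0,0)] terminal -1; root [(1,3)] d6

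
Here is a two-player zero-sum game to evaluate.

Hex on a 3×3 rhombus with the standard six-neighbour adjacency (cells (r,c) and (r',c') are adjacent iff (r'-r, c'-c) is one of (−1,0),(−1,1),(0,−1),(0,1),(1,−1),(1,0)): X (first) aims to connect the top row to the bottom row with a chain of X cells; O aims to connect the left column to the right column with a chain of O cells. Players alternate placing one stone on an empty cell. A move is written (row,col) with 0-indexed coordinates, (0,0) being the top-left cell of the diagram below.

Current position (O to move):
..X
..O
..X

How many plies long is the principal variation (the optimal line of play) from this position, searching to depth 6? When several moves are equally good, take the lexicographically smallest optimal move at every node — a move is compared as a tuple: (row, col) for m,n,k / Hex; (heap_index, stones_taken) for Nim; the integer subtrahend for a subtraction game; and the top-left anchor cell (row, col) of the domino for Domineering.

p1 O@[..X/..O/..X]: (0,0)[O.X/..O/..X]-1 (0,1)[.OX/..O/..X]-1 (1,0)[..X/O.O/..X]-1 (1,1)[..X/.OO/..X]+1* (2,0)[..X/..O/O.X]+1 (2,1)[..X/..O/.OX]-1
p2 X@[..X/.OO/..X]: (0,0)[X.X/.OO/..X]-1* (0,1)[.XX/.OO/..X]-1 (1,0)[..X/XOO/..X]-1 (2,0)[..X/.OO/X.X]-1 (2,1)[..X/.OO/.XX]-1
p3 O@[X.X/.OO/..X]: (0,1)[XOX/.OO/..X]+1* (1,0)[X.X/OOO/..X]+1 (2,0)[X.X/.OO/O.X]+1 (2,1)[X.X/.OO/.OX]+1
p4 X@[XOX/.OO/..X]: (1,0)[XOX/XOO/..X]-1* (2,0)[XOX/.OO/X.X]-1 (2,1)[XOX/.OO/.XX]-1
p5 O@[XOX/XOO/..X]: (2,0)[XOX/XOO/O.X]+1* (2,1)[XOX/XOO/.OX]-1
p6 X@[XOX/XOO/O.X] terminal -1; root [..X/..O/..X] d6

PV length from [..X/..O/..X]: 5 plies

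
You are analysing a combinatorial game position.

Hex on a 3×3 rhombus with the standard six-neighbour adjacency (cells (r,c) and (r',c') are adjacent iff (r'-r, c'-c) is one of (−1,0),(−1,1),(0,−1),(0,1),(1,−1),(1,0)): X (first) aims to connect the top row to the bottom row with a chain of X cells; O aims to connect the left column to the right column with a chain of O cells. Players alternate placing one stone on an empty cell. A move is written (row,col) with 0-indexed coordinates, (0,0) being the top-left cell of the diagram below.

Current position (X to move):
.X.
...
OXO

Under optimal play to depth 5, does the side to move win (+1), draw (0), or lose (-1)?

value(.X./.../OXO, X) = +1

ply 1, X at .X./.../OXO | (0,0)=-1→XX./.../OXO; (0,2)=+1→.XX/.../OXO*; (1,0)=-1→.X./X../OXO; (1,1)=+1→.X./.X./OXO; (1,2)=+1→.X./..X/OXO
ply 2, O at .XX/.../OXO | (0,0)=-1→OXX/.../OXO*; (1,0)=-1→.XX/O../OXO; (1,1)=-1→.XX/.O./OXO; (1,2)=-1→.XX/..O/OXO
ply 3, X at OXX/.../OXO | (1,0)=+1→OXX/X../OXO*; (1,1)=+1→OXX/.X./OXO; (1,2)=+1→OXX/..X/OXO
ply 4, O at OXX/X../OXO | (1,1)=-1→OXX/XO./OXO*; (1,2)=-1→OXX/X.O/OXO
ply 5, X at OXX/XO./OXO | (1,2)=+1→OXX/XOX/OXO*
ply 6: OXX/XOX/OXO is terminal -1 (O); from .X./.../OXO depth 5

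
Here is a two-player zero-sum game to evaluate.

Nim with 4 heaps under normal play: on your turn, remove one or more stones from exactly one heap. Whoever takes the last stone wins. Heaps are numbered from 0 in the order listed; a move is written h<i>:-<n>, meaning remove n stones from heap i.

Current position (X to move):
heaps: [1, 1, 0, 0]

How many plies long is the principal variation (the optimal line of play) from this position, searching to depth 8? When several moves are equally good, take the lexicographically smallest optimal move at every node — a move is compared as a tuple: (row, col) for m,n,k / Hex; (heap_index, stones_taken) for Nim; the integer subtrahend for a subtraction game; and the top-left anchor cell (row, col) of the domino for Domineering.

[(1,1,0,0)] X move#1: h0:-1:-1/(0,1,0,0)*, h1:-1:-1/(1,0,0,0)
[(0,1,0,0)] O move#2: h1:-1:+1/(0,0,0,0)*
[(0,0,0,0)] end (terminal -1, X#3); searched (1,1,0,0) to 8

PV length from [(1,1,0,0)]: 2 plies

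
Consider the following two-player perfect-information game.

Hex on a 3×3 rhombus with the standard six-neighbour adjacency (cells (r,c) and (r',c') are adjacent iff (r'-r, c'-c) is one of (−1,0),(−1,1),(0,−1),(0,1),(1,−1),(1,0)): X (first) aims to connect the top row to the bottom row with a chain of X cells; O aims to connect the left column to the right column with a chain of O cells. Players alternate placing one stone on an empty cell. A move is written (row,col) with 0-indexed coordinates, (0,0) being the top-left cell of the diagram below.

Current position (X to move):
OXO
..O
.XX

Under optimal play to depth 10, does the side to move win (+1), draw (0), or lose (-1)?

value(OXO/..O/.XX, X) = +1

p1 X@[OXO/..O/.XX]: (1,0)[OXO/X.O/.XX]+1* (1,1)[OXO/.XO/.XX]+1 (2,0)[OXO/..O/XXX]+1
p2 O@[OXO/X.O/.XX]: (1,1)[OXO/XOO/.XX]-1* (2,0)[OXO/X.O/OXX]-1
p3 X@[OXO/XOO/.XX]: (2,0)[OXO/XOO/XXX]+1*
p4 O@[OXO/XOO/XXX] terminal -1; root [OXO/..O/.XX] d10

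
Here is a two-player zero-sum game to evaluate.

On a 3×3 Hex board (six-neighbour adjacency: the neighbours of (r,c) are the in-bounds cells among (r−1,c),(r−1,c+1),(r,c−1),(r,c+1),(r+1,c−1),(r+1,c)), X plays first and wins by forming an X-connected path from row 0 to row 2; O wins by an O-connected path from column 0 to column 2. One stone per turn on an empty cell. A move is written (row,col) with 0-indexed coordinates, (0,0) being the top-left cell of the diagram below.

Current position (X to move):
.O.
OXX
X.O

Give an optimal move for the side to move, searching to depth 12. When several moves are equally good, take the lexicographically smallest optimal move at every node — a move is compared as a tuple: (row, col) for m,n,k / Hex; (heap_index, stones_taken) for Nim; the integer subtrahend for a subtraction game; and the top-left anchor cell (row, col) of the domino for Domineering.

X's best at [.O./OXX/X.O]: (0,2)

ply 1, X at .O./OXX/X.O | (0,0)=-1→XO./OXX/X.O; (0,2)=+1→.OX/OXX/X.O*; (2,1)=-1→.O./OXX/XXO
ply 2: .OX/OXX/X.O is terminal -1 (O); from .O./OXX/X.O depth 12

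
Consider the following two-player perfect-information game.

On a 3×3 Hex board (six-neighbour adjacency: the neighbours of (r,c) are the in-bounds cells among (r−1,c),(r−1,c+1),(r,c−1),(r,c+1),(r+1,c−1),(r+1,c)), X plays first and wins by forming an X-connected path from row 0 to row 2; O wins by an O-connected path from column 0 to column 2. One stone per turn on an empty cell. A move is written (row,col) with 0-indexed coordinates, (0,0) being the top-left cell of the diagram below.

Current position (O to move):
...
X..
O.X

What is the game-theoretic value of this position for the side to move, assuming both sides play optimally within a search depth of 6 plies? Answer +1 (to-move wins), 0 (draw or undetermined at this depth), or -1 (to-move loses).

value(.../X../O.X, O) = +1

[.../X../O.X] O move#1: (0,0):-1/O../X../O.X, (0,1):-1/.O./X../O.X, (0,2):-1/..O/X../O.X, (1,1):+1/.../XO./O.X*, (1,2):+1/.../X.O/O.X, (2,1):-1/.../X../OOX
[.../XO./O.X] X move#2: (0,0):-1/X../XO./O.X*, (0,1):-1/.X./XO./O.X, (0,2):-1/..X/XO./O.X, (1,2):-1/.../XOX/O.X, (2,1):-1/.../XO./OXX
[X../XO./O.X] O move#3: (0,1):+1/XO./XO./O.X*, (0,2):+1/X.O/XO./O.X, (1,2):+1/X../XOO/O.X, (2,1):+1/X../XO./OOX
[XO./XO./O.X] X move#4: (0,2):-1/XOX/XO./O.X*, (1,2):-1/XO./XOX/O.X, (2,1):-1/XO./XO./OXX
[XOX/XO./O.X] O move#5: (1,2):+1/XOX/XOO/O.X*, (2,1):-1/XOX/XO./OOX
[XOX/XOO/O.X] end (terminal -1, X#6); searched .../X../O.X to 6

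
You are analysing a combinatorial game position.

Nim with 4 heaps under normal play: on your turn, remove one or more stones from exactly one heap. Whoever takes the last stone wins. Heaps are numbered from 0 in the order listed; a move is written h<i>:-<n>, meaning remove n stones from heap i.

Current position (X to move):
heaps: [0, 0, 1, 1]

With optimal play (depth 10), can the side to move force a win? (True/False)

ply 1, X at (0,0,1,1) | h2:-1=-1→(0,0,0,1)*; h3:-1=-1→(0,0,1,0)
ply 2, O at (0,0,0,1) | h3:-1=+1→(0,0,0,0)*
ply 3: (0,0,0,0) is terminal -1 (X); from (0,0,1,1) depth 10

X winning at [(0,0,1,1)]: False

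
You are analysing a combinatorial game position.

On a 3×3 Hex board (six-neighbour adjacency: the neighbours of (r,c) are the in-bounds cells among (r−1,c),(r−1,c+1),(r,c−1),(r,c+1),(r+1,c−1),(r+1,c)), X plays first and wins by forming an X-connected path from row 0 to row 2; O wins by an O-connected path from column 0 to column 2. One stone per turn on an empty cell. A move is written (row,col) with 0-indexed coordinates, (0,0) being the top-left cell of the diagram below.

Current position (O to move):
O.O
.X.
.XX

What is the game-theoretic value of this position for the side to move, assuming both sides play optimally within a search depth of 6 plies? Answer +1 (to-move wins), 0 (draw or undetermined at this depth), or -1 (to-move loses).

value(O.O/.X./.XX, O) = +1

ply 1, O at O.O/.X./.XX | (0,1)=+1→OOO/.X./.XX*; (1,0)=-1→O.O/OX./.XX; (1,2)=-1→O.O/.XO/.XX; (2,0)=-1→O.O/.X./OXX
ply 2: OOO/.X./.XX is terminal -1 (X); from O.O/.X./.XX depth 6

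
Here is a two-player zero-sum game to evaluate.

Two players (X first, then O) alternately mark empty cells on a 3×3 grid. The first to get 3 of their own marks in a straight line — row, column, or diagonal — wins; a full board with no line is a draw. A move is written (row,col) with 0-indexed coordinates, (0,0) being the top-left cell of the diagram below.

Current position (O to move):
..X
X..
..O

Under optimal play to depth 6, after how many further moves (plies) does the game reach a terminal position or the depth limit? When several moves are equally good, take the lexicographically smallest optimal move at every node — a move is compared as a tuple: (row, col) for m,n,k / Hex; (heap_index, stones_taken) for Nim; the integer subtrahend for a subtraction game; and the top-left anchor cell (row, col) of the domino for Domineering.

PV length from [..X/X../..O]: 6 plies

ply 1, O at ..X/X../..O | (0,0)=-1→O.X/X../..O; (0,1)=-1→.OX/X../..O; (1,1)=-1→..X/XO./..O; (1,2)=-1→..X/X.O/..O; (2,0)=+0→..X/X../O.O*; (2,1)=-1→..X/X../.OO
ply 2, X at ..X/X../O.O | (0,0)=-1→X.X/X../O.O; (0,1)=-1→.XX/X../O.O; (1,1)=-1→..X/XX./O.O; (1,2)=-1→..X/X.X/O.O; (2,1)=+0→..X/X../OXO*
ply 3, O at ..X/X../OXO | (0,0)=-1→O.X/X../OXO; (0,1)=+0→.OX/X../OXO*; (1,1)=+0→..X/XO./OXO; (1,2)=-1→..X/X.O/OXO
ply 4, X at .OX/X../OXO | (0,0)=+0→XOX/X../OXO*; (1,1)=+0→.OX/XX./OXO; (1,2)=+0→.OX/X.X/OXO
ply 5, O at XOX/X../OXO | (1,1)=+0→XOX/XO./OXO*; (1,2)=+0→XOX/X.O/OXO
ply 6, X at XOX/XO./OXO | (1,2)=+0→XOX/XOX/OXO*
ply 7: XOX/XOX/OXO is terminal +0 (O); from ..X/X../..O depth 6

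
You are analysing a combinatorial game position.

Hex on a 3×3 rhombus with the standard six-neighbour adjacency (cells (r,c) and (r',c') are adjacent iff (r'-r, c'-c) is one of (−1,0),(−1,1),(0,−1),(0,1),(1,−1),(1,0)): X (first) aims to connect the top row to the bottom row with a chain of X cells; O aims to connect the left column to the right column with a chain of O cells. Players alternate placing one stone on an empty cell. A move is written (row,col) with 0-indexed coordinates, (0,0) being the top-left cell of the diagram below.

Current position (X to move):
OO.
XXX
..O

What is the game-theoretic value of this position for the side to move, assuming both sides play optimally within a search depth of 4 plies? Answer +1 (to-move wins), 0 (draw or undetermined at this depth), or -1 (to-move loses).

value(OO./XXX/..O, X) = +1

p1 X@[OO./XXX/..O]: (0,2)[OOX/XXX/..O]+1* (2,0)[OO./XXX/X.O]-1 (2,1)[OO./XXX/.XO]-1
p2 O@[OOX/XXX/..O]: (2,0)[OOX/XXX/O.O]-1* (2,1)[OOX/XXX/.OO]-1
p3 X@[OOX/XXX/O.O]: (2,1)[OOX/XXX/OXO]+1*
p4 O@[OOX/XXX/OXO] terminal -1; root [OO./XXX/..O] d4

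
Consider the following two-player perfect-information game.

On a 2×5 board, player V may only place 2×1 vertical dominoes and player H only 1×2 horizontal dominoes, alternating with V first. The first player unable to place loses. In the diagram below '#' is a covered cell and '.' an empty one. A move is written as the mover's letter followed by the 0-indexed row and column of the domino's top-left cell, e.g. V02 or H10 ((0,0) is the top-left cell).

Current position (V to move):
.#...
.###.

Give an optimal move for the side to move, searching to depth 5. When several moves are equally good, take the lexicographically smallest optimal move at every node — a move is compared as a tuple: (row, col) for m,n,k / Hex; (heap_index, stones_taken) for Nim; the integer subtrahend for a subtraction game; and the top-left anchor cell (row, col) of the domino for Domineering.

p1 V@[.#.../.###.]: V00[##.../####.]-1 V04[.#..#/.####]+1*
p2 H@[.#..#/.####]: H02[.####/.####]-1*
p3 V@[.####/.####]: V00[#####/#####]+1*
p4 H@[#####/#####] terminal -1; root [.#.../.###.] d5

V's best at [.#.../.###.]: V04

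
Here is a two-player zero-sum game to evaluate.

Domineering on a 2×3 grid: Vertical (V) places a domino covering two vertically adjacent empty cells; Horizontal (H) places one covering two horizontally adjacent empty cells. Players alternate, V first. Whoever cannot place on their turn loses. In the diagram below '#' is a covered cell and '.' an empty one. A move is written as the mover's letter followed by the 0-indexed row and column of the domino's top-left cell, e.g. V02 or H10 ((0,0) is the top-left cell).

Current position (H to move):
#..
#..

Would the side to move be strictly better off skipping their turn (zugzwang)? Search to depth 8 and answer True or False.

ply 1, H at #../#.. | H01=+1→###/#..*; H11=+1→#../###
ply 2: ###/#.. is terminal -1 (V); from #../#.. depth 8
pass branch (V moves first from the same position):
  | ply 1, V at #../#.. | V01=+1→##./##.*; V02=+1→#.#/#.#
  | ply 2: ##./##. is terminal -1 (H); from #../#.. depth 8
H moving scores +1; H passing scores -1

zugzwang(#../#.., H) = False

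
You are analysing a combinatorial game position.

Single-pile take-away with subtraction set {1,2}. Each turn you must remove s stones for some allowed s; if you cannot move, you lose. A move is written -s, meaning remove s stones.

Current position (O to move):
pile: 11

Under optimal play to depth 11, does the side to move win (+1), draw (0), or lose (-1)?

value(11, O) = +1

p1 O@[11]: -1[10]-1 -2[9]+1*
p2 X@[9]: -1[8]-1* -2[7]-1
p3 O@[8]: -1[7]-1 -2[6]+1*
p4 X@[6]: -1[5]-1* -2[4]-1
p5 O@[5]: -1[4]-1 -2[3]+1*
p6 X@[3]: -1[2]-1* -2[1]-1
p7 O@[2]: -1[1]-1 -2[0]+1*
p8 X@[0] terminal -1; root [11] d11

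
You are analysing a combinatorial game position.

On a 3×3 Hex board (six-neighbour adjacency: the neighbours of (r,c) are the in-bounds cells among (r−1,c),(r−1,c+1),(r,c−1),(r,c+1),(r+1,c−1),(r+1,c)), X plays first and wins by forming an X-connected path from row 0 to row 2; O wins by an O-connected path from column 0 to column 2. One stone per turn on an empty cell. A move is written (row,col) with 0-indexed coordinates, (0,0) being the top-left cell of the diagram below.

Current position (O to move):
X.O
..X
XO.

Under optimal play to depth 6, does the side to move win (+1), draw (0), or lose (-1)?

value(X.O/..X/XO., O) = +1

ply 1, O at X.O/..X/XO. | (0,1)=-1→XOO/..X/XO.; (1,0)=+1→X.O/O.X/XO.*; (1,1)=-1→X.O/.OX/XO.; (2,2)=-1→X.O/..X/XOO
ply 2, X at X.O/O.X/XO. | (0,1)=-1→XXO/O.X/XO.*; (1,1)=-1→X.O/OXX/XO.; (2,2)=-1→X.O/O.X/XOX
ply 3, O at XXO/O.X/XO. | (1,1)=+1→XXO/OOX/XO.*; (2,2)=-1→XXO/O.X/XOO
ply 4: XXO/OOX/XO. is terminal -1 (X); from X.O/..X/XO. depth 6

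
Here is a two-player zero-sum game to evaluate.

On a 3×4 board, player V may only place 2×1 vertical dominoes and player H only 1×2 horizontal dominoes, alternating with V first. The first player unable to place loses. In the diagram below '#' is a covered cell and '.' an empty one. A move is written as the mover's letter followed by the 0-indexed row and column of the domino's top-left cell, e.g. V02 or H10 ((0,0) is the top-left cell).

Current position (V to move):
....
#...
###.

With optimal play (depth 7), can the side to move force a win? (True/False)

V winning at [..../#.../###.]: True

p1 V@[..../#.../###.]: V01[.#../##../###.]-1 V02[..#./#.#./###.]+1* V03[...#/#..#/###.]-1 V13[..../#..#/####]-1
p2 H@[..#./#.#./###.]: H00[###./#.#./###.]-1*
p3 V@[###./#.#./###.]: V03[####/#.##/###.]+1* V13[###./#.##/####]+1
p4 H@[####/#.##/###.] terminal -1; root [..../#.../###.] d7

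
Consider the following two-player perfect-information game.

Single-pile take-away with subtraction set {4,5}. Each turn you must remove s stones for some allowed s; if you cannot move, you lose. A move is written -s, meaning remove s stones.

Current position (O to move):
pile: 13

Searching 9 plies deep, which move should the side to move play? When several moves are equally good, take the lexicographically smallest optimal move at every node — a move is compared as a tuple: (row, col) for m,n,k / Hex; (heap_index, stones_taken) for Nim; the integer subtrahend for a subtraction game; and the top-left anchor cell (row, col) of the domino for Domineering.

ply 1, O at 13 | -4=+1→9*; -5=-1→8
ply 2, X at 9 | -4=-1→5*; -5=-1→4
ply 3, O at 5 | -4=+1→1*; -5=+1→0
ply 4: 1 is terminal -1 (X); from 13 depth 9

O's best at [13]: -4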